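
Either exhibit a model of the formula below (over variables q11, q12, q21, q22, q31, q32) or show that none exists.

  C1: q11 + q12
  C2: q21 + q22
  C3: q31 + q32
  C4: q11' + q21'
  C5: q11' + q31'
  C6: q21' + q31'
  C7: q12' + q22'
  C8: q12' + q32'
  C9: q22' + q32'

Branch on q11: set q11 = 1.
(q21') alone gives q21 = 0.
(q22) alone gives q22 = 1.
(q31') alone gives q31 = 0.
(q32) alone gives q32 = 1.
Now (q32') is unsatisfied and unit — conflict.
So q11 must be the other value — set q11 = 0.
(q12) alone gives q12 = 1.
(q22') alone gives q22 = 0.
(q21) alone gives q21 = 1.
(q31') alone gives q31 = 0.
(q32) alone gives q32 = 1.
Now (q32') is unsatisfied and unit — conflict.
Both values of q11 lead to a conflict.

UNSATISFIABLE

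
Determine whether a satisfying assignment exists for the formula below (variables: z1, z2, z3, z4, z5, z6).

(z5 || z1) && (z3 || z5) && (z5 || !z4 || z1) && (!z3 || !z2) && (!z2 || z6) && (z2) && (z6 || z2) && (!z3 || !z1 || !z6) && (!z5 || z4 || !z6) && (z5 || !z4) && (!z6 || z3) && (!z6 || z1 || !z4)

No

(z2) alone gives z2 = true.
(!z3) alone gives z3 = false.
(z5) alone gives z5 = true.
(z6) alone gives z6 = true.
But (!z6) is also a unit clause — contradiction.
No assignment satisfies every clause.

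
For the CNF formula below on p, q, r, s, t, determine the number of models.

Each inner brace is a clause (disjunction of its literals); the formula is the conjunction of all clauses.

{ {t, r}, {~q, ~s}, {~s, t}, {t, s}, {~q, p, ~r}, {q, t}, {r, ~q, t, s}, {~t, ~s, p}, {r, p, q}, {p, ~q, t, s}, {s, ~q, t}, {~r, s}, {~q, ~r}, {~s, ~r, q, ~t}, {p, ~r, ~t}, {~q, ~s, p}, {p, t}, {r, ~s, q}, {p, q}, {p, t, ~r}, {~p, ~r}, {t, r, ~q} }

There are 2^5 = 32 truth assignments over (p, q, r, s, t).
Split on t. With t = 1, the clauses containing t are satisfied and ~t drops from the rest; 3 of the 2^4 = 16 assignments to the other variables satisfy what remains.
With t = 0, by the same count on the reduced clause set, 0 assignments work.
(One model: p=F, q=T, r=F, s=F, t=T.)
Total: 3 + 0 = 3.

3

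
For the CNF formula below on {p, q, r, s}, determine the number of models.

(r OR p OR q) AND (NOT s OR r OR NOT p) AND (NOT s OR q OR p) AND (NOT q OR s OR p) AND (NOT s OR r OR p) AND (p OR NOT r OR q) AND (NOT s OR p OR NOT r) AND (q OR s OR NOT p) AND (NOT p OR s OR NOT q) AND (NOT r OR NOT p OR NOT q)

There are 2^4 = 16 truth assignments over (p, q, r, s).
Split on s. With s = true, the clauses containing s are satisfied and NOT s drops from the rest; 1 of the 2^3 = 8 assignments to the other variables satisfy what remains.
With s = false, by the same count on the reduced clause set, 0 assignments work.
(One model: p=T, q=F, r=T, s=T.)
Total: 1 + 0 = 1.

1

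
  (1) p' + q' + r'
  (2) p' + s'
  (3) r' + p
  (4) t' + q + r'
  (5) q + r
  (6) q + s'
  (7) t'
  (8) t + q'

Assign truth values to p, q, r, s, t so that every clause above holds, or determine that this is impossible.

The clause (t') is unit, so t = 0.
The clause (q') is unit, so q = 0.
The clause (r) is unit, so r = 1.
The clause (p) is unit, so p = 1.
The clause (s') is unit, so s = 0.
All clauses are satisfied.

p=1,  q=0,  r=1,  s=0,  t=0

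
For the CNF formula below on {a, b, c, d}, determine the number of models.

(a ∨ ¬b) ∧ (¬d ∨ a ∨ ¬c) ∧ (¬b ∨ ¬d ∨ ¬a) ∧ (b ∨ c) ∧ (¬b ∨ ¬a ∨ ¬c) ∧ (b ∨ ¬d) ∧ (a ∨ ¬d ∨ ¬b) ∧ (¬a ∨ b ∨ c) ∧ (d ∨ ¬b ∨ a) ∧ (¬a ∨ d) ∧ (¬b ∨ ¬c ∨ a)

There are 2^4 = 16 truth assignments over (a, b, c, d).
Check each against the 11 clauses (columns in the order a, b, c, d):
  F F F F  ✗ fails (b ∨ c)
  F F F T  ✗ fails (b ∨ c)
  F F T F  ✓ satisfies all
  F F T T  ✗ fails (¬d ∨ a ∨ ¬c)
  F T F F  ✗ fails (a ∨ ¬b)
  F T F T  ✗ fails (a ∨ ¬b)
  F T T F  ✗ fails (a ∨ ¬b)
  F T T T  ✗ fails (a ∨ ¬b)
  T F F F  ✗ fails (b ∨ c)
  T F F T  ✗ fails (b ∨ c)
  T F T F  ✗ fails (¬a ∨ d)
  T F T T  ✗ fails (b ∨ ¬d)
  T T F F  ✗ fails (¬a ∨ d)
  T T F T  ✗ fails (¬b ∨ ¬d ∨ ¬a)
  T T T F  ✗ fails (¬b ∨ ¬a ∨ ¬c)
  T T T T  ✗ fails (¬b ∨ ¬d ∨ ¬a)
1 of the 16 rows is a model.

1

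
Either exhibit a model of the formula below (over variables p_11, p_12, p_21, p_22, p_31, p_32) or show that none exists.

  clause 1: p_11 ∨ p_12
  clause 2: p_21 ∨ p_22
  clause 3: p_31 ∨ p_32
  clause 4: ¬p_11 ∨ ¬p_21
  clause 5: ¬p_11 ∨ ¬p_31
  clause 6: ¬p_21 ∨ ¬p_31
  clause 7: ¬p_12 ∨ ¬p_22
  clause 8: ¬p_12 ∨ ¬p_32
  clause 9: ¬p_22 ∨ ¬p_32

UNSATISFIABLE

Try p_11 = True.
The clause (¬p_21) is unit, so p_21 = False.
The clause (p_22) is unit, so p_22 = True.
The clause (¬p_31) is unit, so p_31 = False.
The clause (p_32) is unit, so p_32 = True.
But (¬p_32) is also a unit clause — contradiction.
Undo p_11 and try p_11 = False.
The clause (p_12) is unit, so p_12 = True.
The clause (¬p_22) is unit, so p_22 = False.
The clause (p_21) is unit, so p_21 = True.
The clause (¬p_31) is unit, so p_31 = False.
The clause (p_32) is unit, so p_32 = True.
But (¬p_32) is also a unit clause — contradiction.
Neither p_11 = True nor p_11 = False works.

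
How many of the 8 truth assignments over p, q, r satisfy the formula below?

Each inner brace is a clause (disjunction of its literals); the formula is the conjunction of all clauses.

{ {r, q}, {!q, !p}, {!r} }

1

There are 2^3 = 8 truth assignments over (p, q, r).
Split on q. With q = true, the clauses containing q are satisfied and !q drops from the rest; 1 of the 2^2 = 4 assignments to the other variables satisfy what remains.
With q = false, by the same count on the reduced clause set, 0 assignments work.
(One model: p=F, q=T, r=F.)
Total: 1 + 0 = 1.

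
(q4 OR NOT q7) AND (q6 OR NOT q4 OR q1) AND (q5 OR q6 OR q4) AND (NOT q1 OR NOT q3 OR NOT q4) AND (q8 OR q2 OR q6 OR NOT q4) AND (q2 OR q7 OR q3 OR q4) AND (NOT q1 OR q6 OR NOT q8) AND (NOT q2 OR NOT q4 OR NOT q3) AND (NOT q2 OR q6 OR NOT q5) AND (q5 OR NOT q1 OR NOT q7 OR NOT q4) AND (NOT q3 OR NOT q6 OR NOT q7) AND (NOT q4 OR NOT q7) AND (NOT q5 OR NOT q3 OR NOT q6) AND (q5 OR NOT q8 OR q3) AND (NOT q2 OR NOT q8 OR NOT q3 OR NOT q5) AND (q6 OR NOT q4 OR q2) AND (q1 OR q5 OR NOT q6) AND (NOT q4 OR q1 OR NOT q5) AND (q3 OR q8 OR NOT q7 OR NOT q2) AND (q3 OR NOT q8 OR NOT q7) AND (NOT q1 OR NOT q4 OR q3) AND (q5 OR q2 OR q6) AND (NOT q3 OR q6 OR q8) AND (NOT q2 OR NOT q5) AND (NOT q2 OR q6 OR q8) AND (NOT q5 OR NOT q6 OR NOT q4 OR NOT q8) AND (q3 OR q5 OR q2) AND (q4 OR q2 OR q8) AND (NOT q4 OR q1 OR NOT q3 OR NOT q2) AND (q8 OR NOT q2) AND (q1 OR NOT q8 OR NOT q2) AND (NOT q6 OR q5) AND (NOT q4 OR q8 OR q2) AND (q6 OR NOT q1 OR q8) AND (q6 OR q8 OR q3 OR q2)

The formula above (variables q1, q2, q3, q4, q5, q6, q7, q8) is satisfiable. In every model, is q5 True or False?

True

Suppose q5 = false.
From the singleton clause (NOT q6), q6 = false.
From the singleton clause (q4), q4 = true.
From the singleton clause (q1), q1 = true.
From the singleton clause (NOT q3), q3 = false.
But (q3) is also a unit clause — contradiction.
So every satisfying assignment has q5 = True.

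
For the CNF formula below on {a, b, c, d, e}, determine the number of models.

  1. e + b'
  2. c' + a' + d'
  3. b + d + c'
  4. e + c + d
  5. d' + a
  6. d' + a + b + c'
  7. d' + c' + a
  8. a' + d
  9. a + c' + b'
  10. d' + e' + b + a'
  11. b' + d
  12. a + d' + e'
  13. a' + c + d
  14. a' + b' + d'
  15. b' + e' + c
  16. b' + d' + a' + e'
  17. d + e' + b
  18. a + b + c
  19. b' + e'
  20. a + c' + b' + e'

1

There are 2^5 = 32 truth assignments over (a, b, c, d, e).
Split on b. With b = 1, the clauses containing b are satisfied and b' drops from the rest; 0 of the 2^4 = 16 assignments to the other variables satisfy what remains.
With b = 0, by the same count on the reduced clause set, 1 assignment works.
Total: 0 + 1 = 1.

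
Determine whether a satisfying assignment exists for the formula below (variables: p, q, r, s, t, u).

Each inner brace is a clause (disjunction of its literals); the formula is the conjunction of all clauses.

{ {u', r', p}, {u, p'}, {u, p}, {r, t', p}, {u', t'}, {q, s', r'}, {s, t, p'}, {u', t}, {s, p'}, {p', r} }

Branch on u: set u = 1.
Unit clause (t') forces t = 0.
But (t) is also a unit clause — contradiction.
So u must be the other value — set u = 0.
Unit clause (p') forces p = 0.
But (p) is also a unit clause — contradiction.
Either choice for u ends in contradiction.
No assignment satisfies every clause.

No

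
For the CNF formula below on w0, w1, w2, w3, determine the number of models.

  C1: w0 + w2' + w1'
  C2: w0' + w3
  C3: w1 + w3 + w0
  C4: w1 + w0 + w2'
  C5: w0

There are 2^4 = 16 truth assignments over (w0, w1, w2, w3).
Check each against the 5 clauses (columns in the order w0, w1, w2, w3):
  F F F F  ✗ fails (w1 + w3 + w0)
  F F F T  ✗ fails (w0)
  F F T F  ✗ fails (w1 + w3 + w0)
  F F T T  ✗ fails (w1 + w0 + w2')
  F T F F  ✗ fails (w0)
  F T F T  ✗ fails (w0)
  F T T F  ✗ fails (w0 + w2' + w1')
  F T T T  ✗ fails (w0 + w2' + w1')
  T F F F  ✗ fails (w0' + w3)
  T F F T  ✓ satisfies all
  T F T F  ✗ fails (w0' + w3)
  T F T T  ✓ satisfies all
  T T F F  ✗ fails (w0' + w3)
  T T F T  ✓ satisfies all
  T T T F  ✗ fails (w0' + w3)
  T T T T  ✓ satisfies all
4 of the 16 rows are models.

4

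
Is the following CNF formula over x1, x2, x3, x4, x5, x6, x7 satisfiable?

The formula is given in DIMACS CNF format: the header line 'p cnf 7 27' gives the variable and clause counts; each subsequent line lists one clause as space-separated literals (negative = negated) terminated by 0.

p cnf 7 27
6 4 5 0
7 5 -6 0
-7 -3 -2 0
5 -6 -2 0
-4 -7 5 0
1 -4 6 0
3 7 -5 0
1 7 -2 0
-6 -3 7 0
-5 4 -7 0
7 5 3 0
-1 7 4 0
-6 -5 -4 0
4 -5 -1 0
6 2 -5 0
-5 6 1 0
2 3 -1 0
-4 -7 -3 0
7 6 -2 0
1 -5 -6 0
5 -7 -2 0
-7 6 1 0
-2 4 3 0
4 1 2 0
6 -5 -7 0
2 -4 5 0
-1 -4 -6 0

Try x6 = True.
Try x7 = True.
Try x3 = True.
The clause (¬x2) is unit, so x2 = False.
The clause (¬x4) is unit, so x4 = False.
The clause (¬x5) is unit, so x5 = False.
The clause (x1) is unit, so x1 = True.
All clauses are satisfied.
A satisfying assignment: x1=True; x2=False; x3=True; x4=False; x5=False; x6=True; x7=True.

Yes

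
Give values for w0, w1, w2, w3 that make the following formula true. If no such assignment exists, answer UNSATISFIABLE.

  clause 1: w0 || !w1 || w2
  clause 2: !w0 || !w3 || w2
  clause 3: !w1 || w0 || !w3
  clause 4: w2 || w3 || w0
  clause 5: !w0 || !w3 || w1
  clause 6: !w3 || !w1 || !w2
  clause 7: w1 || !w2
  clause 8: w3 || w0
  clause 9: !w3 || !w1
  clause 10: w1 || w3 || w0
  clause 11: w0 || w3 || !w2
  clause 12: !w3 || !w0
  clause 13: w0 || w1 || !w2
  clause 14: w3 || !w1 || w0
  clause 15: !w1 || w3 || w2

w0 ↦ false; w1 ↦ false; w2 ↦ false; w3 ↦ true

Case w1 = false:
(!w2) alone gives w2 = false.
Case w0 = false:
(w3) alone gives w3 = true.
Every clause now holds.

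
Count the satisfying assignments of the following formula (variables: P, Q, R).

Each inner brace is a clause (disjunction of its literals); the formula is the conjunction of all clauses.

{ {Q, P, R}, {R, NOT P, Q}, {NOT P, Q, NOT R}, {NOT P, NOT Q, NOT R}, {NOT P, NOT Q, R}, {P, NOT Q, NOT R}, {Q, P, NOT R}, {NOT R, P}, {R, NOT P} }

There are 2^3 = 8 truth assignments over (P, Q, R).
Check each against the 9 clauses (columns in the order P, Q, R):
  F F F  ✗ fails (Q OR P OR R)
  F F T  ✗ fails (Q OR P OR NOT R)
  F T F  ✓ satisfies all
  F T T  ✗ fails (P OR NOT Q OR NOT R)
  T F F  ✗ fails (R OR NOT P OR Q)
  T F T  ✗ fails (NOT P OR Q OR NOT R)
  T T F  ✗ fails (NOT P OR NOT Q OR R)
  T T T  ✗ fails (NOT P OR NOT Q OR NOT R)
1 of the 8 rows is a model.

1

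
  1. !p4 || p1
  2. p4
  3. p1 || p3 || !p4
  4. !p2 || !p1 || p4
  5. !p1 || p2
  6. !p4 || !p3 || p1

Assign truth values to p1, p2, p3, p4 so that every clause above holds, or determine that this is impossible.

p1 ↦ true; p2 ↦ true; p3 ↦ true; p4 ↦ true

The clause (p4) is unit, so p4 = true.
The clause (p1) is unit, so p1 = true.
The clause (p2) is unit, so p2 = true.
Every clause is now satisfied; p3 is unconstrained.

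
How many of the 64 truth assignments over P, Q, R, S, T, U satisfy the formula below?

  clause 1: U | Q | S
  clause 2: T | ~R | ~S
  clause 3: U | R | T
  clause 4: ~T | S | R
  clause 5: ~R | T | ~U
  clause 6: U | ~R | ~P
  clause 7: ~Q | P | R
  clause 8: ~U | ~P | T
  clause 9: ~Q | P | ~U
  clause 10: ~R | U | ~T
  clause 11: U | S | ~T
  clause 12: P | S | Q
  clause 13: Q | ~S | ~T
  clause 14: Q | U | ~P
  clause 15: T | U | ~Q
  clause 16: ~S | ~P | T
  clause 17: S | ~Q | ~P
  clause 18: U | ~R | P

5

There are 2^6 = 64 truth assignments over (P, Q, R, S, T, U).
Split on R. With R = 1, the clauses containing R are satisfied and ~R drops from the rest; 2 of the 2^5 = 32 assignments to the other variables satisfy what remains.
With R = 0, by the same count on the reduced clause set, 3 assignments work.
Total: 2 + 3 = 5.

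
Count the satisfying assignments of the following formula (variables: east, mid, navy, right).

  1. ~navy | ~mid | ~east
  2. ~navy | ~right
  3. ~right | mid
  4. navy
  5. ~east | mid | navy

There are 2^4 = 16 truth assignments over (east, mid, navy, right).
Check each against the 5 clauses (columns in the order east, mid, navy, right):
  F F F F  ✗ fails (navy)
  F F F T  ✗ fails (~right | mid)
  F F T F  ✓ satisfies all
  F F T T  ✗ fails (~navy | ~right)
  F T F F  ✗ fails (navy)
  F T F T  ✗ fails (navy)
  F T T F  ✓ satisfies all
  F T T T  ✗ fails (~navy | ~right)
  T F F F  ✗ fails (navy)
  T F F T  ✗ fails (~right | mid)
  T F T F  ✓ satisfies all
  T F T T  ✗ fails (~navy | ~right)
  T T F F  ✗ fails (navy)
  T T F T  ✗ fails (navy)
  T T T F  ✗ fails (~navy | ~mid | ~east)
  T T T T  ✗ fails (~navy | ~mid | ~east)
3 of the 16 rows are models.

3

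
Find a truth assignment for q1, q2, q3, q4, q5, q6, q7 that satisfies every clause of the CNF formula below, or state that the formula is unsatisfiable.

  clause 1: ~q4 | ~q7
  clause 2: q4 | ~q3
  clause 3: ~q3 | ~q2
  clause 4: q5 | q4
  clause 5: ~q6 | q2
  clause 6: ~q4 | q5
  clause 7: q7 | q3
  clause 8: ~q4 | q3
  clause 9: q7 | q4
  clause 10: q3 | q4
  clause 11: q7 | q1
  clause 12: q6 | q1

q1=1; q2=0; q3=1; q4=1; q5=1; q6=0; q7=0

Try q4 = 1.
(~q7) alone gives q7 = 0.
(q5) alone gives q5 = 1.
(q3) alone gives q3 = 1.
(~q2) alone gives q2 = 0.
(~q6) alone gives q6 = 0.
(q1) alone gives q1 = 1.
This assignment satisfies each clause.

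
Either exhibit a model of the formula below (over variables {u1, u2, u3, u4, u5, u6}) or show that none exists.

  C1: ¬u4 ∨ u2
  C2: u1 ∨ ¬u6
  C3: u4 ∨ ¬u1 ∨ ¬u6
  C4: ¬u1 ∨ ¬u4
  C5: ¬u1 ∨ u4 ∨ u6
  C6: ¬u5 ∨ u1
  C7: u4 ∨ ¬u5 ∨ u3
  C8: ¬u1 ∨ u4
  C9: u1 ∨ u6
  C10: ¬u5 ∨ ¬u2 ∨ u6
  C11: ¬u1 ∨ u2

UNSATISFIABLE

Branch on u4: set u4 = False.
From the singleton clause (¬u1), u1 = False.
From the singleton clause (¬u6), u6 = False.
Now (u6) is unsatisfied and unit — conflict.
That branch fails; take u4 = True instead.
From the singleton clause (u2), u2 = True.
From the singleton clause (¬u1), u1 = False.
From the singleton clause (¬u6), u6 = False.
Now (u6) is unsatisfied and unit — conflict.
Both values of u4 lead to a conflict.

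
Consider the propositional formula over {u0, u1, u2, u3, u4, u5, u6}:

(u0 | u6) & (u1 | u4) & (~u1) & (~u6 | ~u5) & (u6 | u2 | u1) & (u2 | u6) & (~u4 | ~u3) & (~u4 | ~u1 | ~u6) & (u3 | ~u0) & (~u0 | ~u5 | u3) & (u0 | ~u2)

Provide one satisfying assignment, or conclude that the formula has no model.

u0=0; u1=0; u2=0; u3=0; u4=1; u5=0; u6=1

From the singleton clause (~u1), u1 = 0.
From the singleton clause (u4), u4 = 1.
From the singleton clause (~u3), u3 = 0.
From the singleton clause (~u0), u0 = 0.
From the singleton clause (u6), u6 = 1.
From the singleton clause (~u5), u5 = 0.
From the singleton clause (~u2), u2 = 0.
This assignment satisfies each clause.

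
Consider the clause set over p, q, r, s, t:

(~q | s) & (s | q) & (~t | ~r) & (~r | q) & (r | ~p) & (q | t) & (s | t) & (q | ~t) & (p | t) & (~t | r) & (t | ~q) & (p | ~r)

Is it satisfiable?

Case q = 0:
Unit clause (s) forces s = 1.
Unit clause (~r) forces r = 0.
Unit clause (~p) forces p = 0.
Unit clause (t) forces t = 1.
That conflicts with the unit clause (~t).
Undo q and try q = 1.
Unit clause (s) forces s = 1.
Unit clause (t) forces t = 1.
Unit clause (~r) forces r = 0.
That conflicts with the unit clause (r).
Neither q = 1 nor q = 0 works.
No assignment satisfies every clause.

No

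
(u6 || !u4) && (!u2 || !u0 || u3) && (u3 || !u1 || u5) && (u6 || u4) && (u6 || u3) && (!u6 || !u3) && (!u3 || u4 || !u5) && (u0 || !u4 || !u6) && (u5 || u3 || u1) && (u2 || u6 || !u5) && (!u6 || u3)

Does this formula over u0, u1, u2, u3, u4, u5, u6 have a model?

Branch on u6: set u6 = true.
Unit clause (!u3) forces u3 = false.
But (u3) is also a unit clause — contradiction.
That branch fails; take u6 = false instead.
Unit clause (!u4) forces u4 = false.
But (u4) is also a unit clause — contradiction.
Neither u6 = true nor u6 = false works.
No assignment satisfies every clause.

No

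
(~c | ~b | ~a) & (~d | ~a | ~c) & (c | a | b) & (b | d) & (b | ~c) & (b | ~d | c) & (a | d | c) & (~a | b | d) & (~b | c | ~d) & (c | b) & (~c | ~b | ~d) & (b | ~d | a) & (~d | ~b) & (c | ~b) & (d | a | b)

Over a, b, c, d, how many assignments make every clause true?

1

There are 2^4 = 16 truth assignments over (a, b, c, d).
Check each against the 15 clauses (columns in the order a, b, c, d):
  F F F F  ✗ fails (c | a | b)
  F F F T  ✗ fails (c | a | b)
  F F T F  ✗ fails (b | d)
  F F T T  ✗ fails (b | ~c)
  F T F F  ✗ fails (a | d | c)
  F T F T  ✗ fails (~b | c | ~d)
  F T T F  ✓ satisfies all
  F T T T  ✗ fails (~c | ~b | ~d)
  T F F F  ✗ fails (b | d)
  T F F T  ✗ fails (b | ~d | c)
  T F T F  ✗ fails (b | d)
  T F T T  ✗ fails (~d | ~a | ~c)
  T T F F  ✗ fails (c | ~b)
  T T F T  ✗ fails (~b | c | ~d)
  T T T F  ✗ fails (~c | ~b | ~a)
  T T T T  ✗ fails (~c | ~b | ~a)
1 of the 16 rows is a model.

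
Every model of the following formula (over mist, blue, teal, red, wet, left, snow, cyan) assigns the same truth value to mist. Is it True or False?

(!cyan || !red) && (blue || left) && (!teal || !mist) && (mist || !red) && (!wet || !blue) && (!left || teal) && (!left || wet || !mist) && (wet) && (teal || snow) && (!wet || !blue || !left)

False

Suppose mist = true.
From the singleton clause (!teal), teal = false.
From the singleton clause (!left), left = false.
From the singleton clause (blue), blue = true.
From the singleton clause (!wet), wet = false.
That conflicts with the unit clause (wet).
So every satisfying assignment has mist = False.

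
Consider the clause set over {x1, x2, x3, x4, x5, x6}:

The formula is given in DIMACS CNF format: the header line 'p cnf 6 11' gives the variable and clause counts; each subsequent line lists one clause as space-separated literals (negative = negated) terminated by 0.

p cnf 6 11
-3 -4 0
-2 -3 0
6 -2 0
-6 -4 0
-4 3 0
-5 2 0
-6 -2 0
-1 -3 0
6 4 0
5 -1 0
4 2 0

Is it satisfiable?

Suppose x3 = False.
Unit clause (¬x4) forces x4 = False.
Unit clause (x6) forces x6 = True.
Unit clause (¬x2) forces x2 = False.
Now (x2) is unsatisfied and unit — conflict.
That branch fails; take x3 = True instead.
Unit clause (¬x4) forces x4 = False.
Unit clause (¬x2) forces x2 = False.
Now (x2) is unsatisfied and unit — conflict.
Either choice for x3 ends in contradiction.
No assignment satisfies every clause.

Unsatisfiable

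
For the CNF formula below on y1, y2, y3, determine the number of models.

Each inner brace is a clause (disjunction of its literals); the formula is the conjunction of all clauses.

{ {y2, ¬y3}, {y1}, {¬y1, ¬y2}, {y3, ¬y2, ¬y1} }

There are 2^3 = 8 truth assignments over (y1, y2, y3).
Split on y1. With y1 = True, the clauses containing y1 are satisfied and ¬y1 drops from the rest; 1 of the 2^2 = 4 assignments to the other variables satisfy what remains.
With y1 = False, by the same count on the reduced clause set, 0 assignments work.
(One model: y1=T, y2=F, y3=F.)
Total: 1 + 0 = 1.

1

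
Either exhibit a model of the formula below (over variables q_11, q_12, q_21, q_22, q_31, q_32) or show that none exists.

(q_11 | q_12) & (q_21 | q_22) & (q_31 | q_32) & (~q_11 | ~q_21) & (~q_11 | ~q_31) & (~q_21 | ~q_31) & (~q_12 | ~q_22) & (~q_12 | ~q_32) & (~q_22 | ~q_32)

UNSATISFIABLE

Case q_11 = 1:
Unit clause (~q_21) forces q_21 = 0.
Unit clause (q_22) forces q_22 = 1.
Unit clause (~q_31) forces q_31 = 0.
Unit clause (q_32) forces q_32 = 1.
Now (~q_32) is unsatisfied and unit — conflict.
That branch fails; take q_11 = 0 instead.
Unit clause (q_12) forces q_12 = 1.
Unit clause (~q_22) forces q_22 = 0.
Unit clause (q_21) forces q_21 = 1.
Unit clause (~q_31) forces q_31 = 0.
Unit clause (q_32) forces q_32 = 1.
Now (~q_32) is unsatisfied and unit — conflict.
Neither q_11 = 1 nor q_11 = 0 works.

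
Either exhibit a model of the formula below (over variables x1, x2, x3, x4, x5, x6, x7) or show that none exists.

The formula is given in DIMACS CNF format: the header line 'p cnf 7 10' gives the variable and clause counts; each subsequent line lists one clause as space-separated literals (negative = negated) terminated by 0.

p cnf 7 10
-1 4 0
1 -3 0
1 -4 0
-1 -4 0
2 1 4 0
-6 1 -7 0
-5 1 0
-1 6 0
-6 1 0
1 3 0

Case x1 = False:
(¬x3) alone gives x3 = False.
But (x3) is also a unit clause — contradiction.
That branch fails; take x1 = True instead.
(x4) alone gives x4 = True.
But (¬x4) is also a unit clause — contradiction.
Both values of x1 lead to a conflict.

UNSATISFIABLE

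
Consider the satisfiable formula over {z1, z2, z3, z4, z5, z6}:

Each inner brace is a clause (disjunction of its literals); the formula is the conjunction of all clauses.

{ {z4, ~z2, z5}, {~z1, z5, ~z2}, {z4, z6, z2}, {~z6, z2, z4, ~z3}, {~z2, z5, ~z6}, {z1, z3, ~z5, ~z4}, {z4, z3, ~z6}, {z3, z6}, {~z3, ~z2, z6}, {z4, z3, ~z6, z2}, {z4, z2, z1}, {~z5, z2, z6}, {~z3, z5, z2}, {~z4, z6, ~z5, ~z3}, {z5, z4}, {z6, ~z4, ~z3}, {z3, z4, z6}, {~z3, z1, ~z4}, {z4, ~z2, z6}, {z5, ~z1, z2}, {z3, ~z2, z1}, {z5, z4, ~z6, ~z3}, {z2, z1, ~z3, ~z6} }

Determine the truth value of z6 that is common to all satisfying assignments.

True

Suppose z6 = 0.
From the singleton clause (z3), z3 = 1.
From the singleton clause (~z2), z2 = 0.
From the singleton clause (z4), z4 = 1.
But (~z4) is also a unit clause — contradiction.
So every satisfying assignment has z6 = True.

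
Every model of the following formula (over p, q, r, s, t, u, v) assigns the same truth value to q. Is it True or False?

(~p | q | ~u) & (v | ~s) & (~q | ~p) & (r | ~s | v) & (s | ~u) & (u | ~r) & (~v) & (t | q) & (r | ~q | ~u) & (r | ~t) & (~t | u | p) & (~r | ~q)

True

Suppose q = 0.
Unit clause (~v) forces v = 0.
Unit clause (~s) forces s = 0.
Unit clause (~u) forces u = 0.
Unit clause (~r) forces r = 0.
Unit clause (t) forces t = 1.
That conflicts with the unit clause (~t).
So every satisfying assignment has q = True.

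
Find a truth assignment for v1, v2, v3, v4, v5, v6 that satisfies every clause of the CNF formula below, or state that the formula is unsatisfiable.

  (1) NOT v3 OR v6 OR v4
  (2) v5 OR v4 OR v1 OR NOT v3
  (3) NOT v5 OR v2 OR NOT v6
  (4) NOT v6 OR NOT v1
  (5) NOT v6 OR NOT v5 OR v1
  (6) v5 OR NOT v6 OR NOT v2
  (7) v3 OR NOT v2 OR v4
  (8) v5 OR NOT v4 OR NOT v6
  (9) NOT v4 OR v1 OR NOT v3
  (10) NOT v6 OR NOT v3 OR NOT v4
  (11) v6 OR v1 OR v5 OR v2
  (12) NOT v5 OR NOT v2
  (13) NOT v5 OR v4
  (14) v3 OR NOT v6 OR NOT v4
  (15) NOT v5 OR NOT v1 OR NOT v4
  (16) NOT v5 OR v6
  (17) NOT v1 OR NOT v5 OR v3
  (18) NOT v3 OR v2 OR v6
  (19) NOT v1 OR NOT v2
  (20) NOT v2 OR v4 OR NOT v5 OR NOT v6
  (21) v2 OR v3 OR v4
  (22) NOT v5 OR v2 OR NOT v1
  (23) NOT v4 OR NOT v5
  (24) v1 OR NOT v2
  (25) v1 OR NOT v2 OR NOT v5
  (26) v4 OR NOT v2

v1: true; v2: false; v3: false; v4: true; v5: false; v6: false

Try v6 = false.
From the singleton clause (NOT v5), v5 = false.
Try v3 = false.
Try v2 = false.
From the singleton clause (v1), v1 = true.
From the singleton clause (v4), v4 = true.
This assignment satisfies each clause.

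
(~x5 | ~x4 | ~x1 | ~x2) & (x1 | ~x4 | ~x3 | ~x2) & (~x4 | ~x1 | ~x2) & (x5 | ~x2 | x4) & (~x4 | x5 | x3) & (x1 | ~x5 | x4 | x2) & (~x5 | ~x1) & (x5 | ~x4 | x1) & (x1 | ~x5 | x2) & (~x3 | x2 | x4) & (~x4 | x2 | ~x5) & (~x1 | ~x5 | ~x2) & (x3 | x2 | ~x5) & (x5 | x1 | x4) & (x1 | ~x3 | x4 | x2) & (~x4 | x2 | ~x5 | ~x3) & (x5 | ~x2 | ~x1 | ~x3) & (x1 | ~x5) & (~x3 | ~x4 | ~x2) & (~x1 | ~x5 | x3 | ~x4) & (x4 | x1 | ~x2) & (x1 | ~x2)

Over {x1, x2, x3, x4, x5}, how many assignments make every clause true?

There are 2^5 = 32 truth assignments over (x1, x2, x3, x4, x5).
Split on x5. With x5 = 1, the clauses containing x5 are satisfied and ~x5 drops from the rest; 0 of the 2^4 = 16 assignments to the other variables satisfy what remains.
With x5 = 0, by the same count on the reduced clause set, 2 assignments work.
(One model: x1=T, x2=F, x3=F, x4=F, x5=F.)
Total: 0 + 2 = 2.

2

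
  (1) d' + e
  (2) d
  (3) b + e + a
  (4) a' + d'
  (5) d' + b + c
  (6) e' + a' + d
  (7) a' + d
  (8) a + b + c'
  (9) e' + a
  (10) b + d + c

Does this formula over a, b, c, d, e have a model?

(d) alone gives d = 1.
(e) alone gives e = 1.
(a') alone gives a = 0.
That conflicts with the unit clause (a).
No assignment satisfies every clause.

No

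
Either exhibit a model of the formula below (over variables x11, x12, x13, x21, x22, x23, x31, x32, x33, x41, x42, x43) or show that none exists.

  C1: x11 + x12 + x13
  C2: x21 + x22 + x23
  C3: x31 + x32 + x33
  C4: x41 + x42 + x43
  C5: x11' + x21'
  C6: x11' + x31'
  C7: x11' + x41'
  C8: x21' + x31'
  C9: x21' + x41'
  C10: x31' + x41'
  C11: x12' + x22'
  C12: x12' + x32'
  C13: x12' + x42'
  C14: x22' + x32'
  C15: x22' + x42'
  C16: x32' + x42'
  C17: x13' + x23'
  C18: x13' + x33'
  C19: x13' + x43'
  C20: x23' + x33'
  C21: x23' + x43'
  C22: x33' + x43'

UNSATISFIABLE

Try x11 = 0.
Try x12 = 1.
(x22') alone gives x22 = 0.
(x32') alone gives x32 = 0.
(x42') alone gives x42 = 0.
Try x21 = 1.
(x31') alone gives x31 = 0.
(x33) alone gives x33 = 1.
(x41') alone gives x41 = 0.
(x43) alone gives x43 = 1.
Now (x43') is unsatisfied and unit — conflict.
Backtrack on x21: now try x21 = 0.
(x23) alone gives x23 = 1.
(x13') alone gives x13 = 0.
(x33') alone gives x33 = 0.
(x31) alone gives x31 = 1.
(x41') alone gives x41 = 0.
(x43) alone gives x43 = 1.
Now (x43') is unsatisfied and unit — conflict.
Neither x21 = 1 nor x21 = 0 works.
Backtrack on x12: now try x12 = 0.
(x13) alone gives x13 = 1.
(x23') alone gives x23 = 0.
(x33') alone gives x33 = 0.
(x43') alone gives x43 = 0.
Try x21 = 1.
(x31') alone gives x31 = 0.
(x32) alone gives x32 = 1.
(x41') alone gives x41 = 0.
(x42) alone gives x42 = 1.
Now (x42') is unsatisfied and unit — conflict.
Backtrack on x21: now try x21 = 0.
(x22) alone gives x22 = 1.
(x32') alone gives x32 = 0.
(x31) alone gives x31 = 1.
(x41') alone gives x41 = 0.
(x42) alone gives x42 = 1.
Now (x42') is unsatisfied and unit — conflict.
Neither x21 = 1 nor x21 = 0 works.
Neither x12 = 1 nor x12 = 0 works.
Backtrack on x11: now try x11 = 1.
(x21') alone gives x21 = 0.
(x31') alone gives x31 = 0.
(x41') alone gives x41 = 0.
Try x22 = 1.
(x12') alone gives x12 = 0.
(x32') alone gives x32 = 0.
(x33) alone gives x33 = 1.
(x42') alone gives x42 = 0.
(x43) alone gives x43 = 1.
Now (x43') is unsatisfied and unit — conflict.
Backtrack on x22: now try x22 = 0.
(x23) alone gives x23 = 1.
(x13') alone gives x13 = 0.
(x33') alone gives x33 = 0.
(x32) alone gives x32 = 1.
(x12') alone gives x12 = 0.
(x42') alone gives x42 = 0.
(x43) alone gives x43 = 1.
Now (x43') is unsatisfied and unit — conflict.
Neither x22 = 1 nor x22 = 0 works.
Neither x11 = 1 nor x11 = 0 works.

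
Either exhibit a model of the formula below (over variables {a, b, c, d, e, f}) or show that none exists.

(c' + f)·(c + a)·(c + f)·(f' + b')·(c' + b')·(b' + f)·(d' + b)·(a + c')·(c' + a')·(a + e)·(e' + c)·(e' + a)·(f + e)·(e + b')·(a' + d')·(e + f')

UNSATISFIABLE

Branch on c: set c = 0.
The clause (a) is unit, so a = 1.
The clause (f) is unit, so f = 1.
The clause (b') is unit, so b = 0.
The clause (d') is unit, so d = 0.
The clause (e') is unit, so e = 0.
That conflicts with the unit clause (e).
Undo c and try c = 1.
The clause (f) is unit, so f = 1.
The clause (b') is unit, so b = 0.
The clause (d') is unit, so d = 0.
The clause (a) is unit, so a = 1.
That conflicts with the unit clause (a').
Both values of c lead to a conflict.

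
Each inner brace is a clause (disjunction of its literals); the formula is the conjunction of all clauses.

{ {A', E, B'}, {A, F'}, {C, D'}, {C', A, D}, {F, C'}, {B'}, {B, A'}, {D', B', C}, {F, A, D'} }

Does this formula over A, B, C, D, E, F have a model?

Yes, satisfiable

Unit clause (B') forces B = 0.
Unit clause (A') forces A = 0.
Unit clause (F') forces F = 0.
Unit clause (C') forces C = 0.
Unit clause (D') forces D = 0.
Every clause is now satisfied; E is unconstrained.
A satisfying assignment: A ↦ 0,  B ↦ 0,  C ↦ 0,  D ↦ 0,  E ↦ 1,  F ↦ 0.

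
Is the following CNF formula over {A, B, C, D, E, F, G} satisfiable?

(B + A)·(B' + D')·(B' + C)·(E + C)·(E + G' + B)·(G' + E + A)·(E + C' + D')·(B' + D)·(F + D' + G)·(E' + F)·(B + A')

Branch on B: set B = 1.
(D') alone gives D = 0.
Now (D) is unsatisfied and unit — conflict.
That branch fails; take B = 0 instead.
(A) alone gives A = 1.
Now (A') is unsatisfied and unit — conflict.
Neither B = 1 nor B = 0 works.
No assignment satisfies every clause.

No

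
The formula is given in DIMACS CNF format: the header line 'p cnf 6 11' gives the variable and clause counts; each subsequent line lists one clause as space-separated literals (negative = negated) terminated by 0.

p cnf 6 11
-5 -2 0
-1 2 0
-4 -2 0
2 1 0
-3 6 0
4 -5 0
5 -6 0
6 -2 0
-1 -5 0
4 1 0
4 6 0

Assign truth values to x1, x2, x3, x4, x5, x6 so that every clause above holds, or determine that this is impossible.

UNSATISFIABLE

Branch on x5: set x5 = False.
(¬x6) alone gives x6 = False.
(¬x3) alone gives x3 = False.
(¬x2) alone gives x2 = False.
(¬x1) alone gives x1 = False.
Now (x1) is unsatisfied and unit — conflict.
Backtrack on x5: now try x5 = True.
(¬x2) alone gives x2 = False.
(¬x1) alone gives x1 = False.
Now (x1) is unsatisfied and unit — conflict.
Either choice for x5 ends in contradiction.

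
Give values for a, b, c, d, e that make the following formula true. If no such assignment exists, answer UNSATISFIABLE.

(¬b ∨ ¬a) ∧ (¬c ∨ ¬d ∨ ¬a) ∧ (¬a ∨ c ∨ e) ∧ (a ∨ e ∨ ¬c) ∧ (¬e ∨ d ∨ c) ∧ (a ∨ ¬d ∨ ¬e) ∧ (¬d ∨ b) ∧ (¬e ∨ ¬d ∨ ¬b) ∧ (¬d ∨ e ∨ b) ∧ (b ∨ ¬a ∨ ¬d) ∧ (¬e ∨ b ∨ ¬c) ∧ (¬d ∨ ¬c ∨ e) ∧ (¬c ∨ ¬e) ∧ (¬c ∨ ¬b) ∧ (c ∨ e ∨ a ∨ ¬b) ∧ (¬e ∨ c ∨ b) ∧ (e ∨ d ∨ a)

a: True, b: False, c: True, d: False, e: False

Suppose b = False.
(¬d) alone gives d = False.
Suppose e = False.
(a) alone gives a = True.
(c) alone gives c = True.
All clauses are satisfied.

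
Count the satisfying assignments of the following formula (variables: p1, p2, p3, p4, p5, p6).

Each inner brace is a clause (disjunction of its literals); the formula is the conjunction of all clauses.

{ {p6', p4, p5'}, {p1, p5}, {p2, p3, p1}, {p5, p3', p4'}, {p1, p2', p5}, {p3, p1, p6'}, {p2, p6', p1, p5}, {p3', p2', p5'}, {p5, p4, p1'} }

There are 2^6 = 64 truth assignments over (p1, p2, p3, p4, p5, p6).
Split on p3. With p3 = 1, the clauses containing p3 are satisfied and p3' drops from the rest; 6 of the 2^5 = 32 assignments to the other variables satisfy what remains.
With p3 = 0, by the same count on the reduced clause set, 12 assignments work.
Total: 6 + 12 = 18.

18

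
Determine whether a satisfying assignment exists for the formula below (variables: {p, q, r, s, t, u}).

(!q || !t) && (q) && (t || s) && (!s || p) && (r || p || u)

From the singleton clause (q), q = true.
From the singleton clause (!t), t = false.
From the singleton clause (s), s = true.
From the singleton clause (p), p = true.
Every clause is now satisfied; r, u are unconstrained.
A satisfying assignment: p=true; q=true; r=false; s=true; t=false; u=false.

Yes, satisfiable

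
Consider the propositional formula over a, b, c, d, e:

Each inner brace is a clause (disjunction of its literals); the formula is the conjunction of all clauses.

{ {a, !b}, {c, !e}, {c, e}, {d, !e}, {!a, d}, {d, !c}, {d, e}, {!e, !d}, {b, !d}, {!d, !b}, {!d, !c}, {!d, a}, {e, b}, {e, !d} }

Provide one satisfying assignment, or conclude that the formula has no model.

UNSATISFIABLE

Suppose a = true.
The clause (d) is unit, so d = true.
The clause (!e) is unit, so e = false.
But (e) is also a unit clause — contradiction.
Backtrack on a: now try a = false.
The clause (!b) is unit, so b = false.
The clause (!d) is unit, so d = false.
The clause (!e) is unit, so e = false.
But (e) is also a unit clause — contradiction.
Both values of a lead to a conflict.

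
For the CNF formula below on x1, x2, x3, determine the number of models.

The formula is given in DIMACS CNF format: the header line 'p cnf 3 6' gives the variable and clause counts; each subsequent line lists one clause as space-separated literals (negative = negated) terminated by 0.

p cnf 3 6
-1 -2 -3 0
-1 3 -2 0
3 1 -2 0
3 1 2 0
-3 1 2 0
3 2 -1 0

There are 2^3 = 8 truth assignments over (x1, x2, x3).
Check each against the 6 clauses (columns in the order x1, x2, x3):
  F F F  ✗ fails (x3 ∨ x1 ∨ x2)
  F F T  ✗ fails (¬x3 ∨ x1 ∨ x2)
  F T F  ✗ fails (x3 ∨ x1 ∨ ¬x2)
  F T T  ✓ satisfies all
  T F F  ✗ fails (x3 ∨ x2 ∨ ¬x1)
  T F T  ✓ satisfies all
  T T F  ✗ fails (¬x1 ∨ x3 ∨ ¬x2)
  T T T  ✗ fails (¬x1 ∨ ¬x2 ∨ ¬x3)
2 of the 8 rows are models.

2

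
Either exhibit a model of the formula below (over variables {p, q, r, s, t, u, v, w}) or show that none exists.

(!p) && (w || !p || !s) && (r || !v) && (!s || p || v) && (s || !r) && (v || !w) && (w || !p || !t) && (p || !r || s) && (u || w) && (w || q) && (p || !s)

p: false,  q: true,  r: false,  s: false,  t: true,  u: true,  v: false,  w: false

Unit clause (!p) forces p = false.
Unit clause (!s) forces s = false.
Unit clause (!r) forces r = false.
Unit clause (!v) forces v = false.
Unit clause (!w) forces w = false.
Unit clause (u) forces u = true.
Unit clause (q) forces q = true.
No clause remains; t is free.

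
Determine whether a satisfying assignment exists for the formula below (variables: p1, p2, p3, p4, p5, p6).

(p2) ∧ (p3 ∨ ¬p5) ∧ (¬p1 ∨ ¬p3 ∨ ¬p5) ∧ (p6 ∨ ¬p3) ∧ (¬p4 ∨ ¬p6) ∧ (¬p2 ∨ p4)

Yes

From the singleton clause (p2), p2 = True.
From the singleton clause (p4), p4 = True.
From the singleton clause (¬p6), p6 = False.
From the singleton clause (¬p3), p3 = False.
From the singleton clause (¬p5), p5 = False.
Every clause is now satisfied; p1 is unconstrained.
A satisfying assignment: p1: False,  p2: True,  p3: False,  p4: True,  p5: False,  p6: False.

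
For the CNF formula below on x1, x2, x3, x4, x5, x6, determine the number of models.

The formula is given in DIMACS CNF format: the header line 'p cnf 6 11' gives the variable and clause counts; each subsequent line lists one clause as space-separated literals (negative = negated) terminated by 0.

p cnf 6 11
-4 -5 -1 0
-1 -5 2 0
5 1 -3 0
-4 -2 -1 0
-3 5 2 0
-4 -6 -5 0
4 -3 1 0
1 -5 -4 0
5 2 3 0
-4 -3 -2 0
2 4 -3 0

There are 2^6 = 64 truth assignments over (x1, x2, x3, x4, x5, x6).
Split on x3. With x3 = True, the clauses containing x3 are satisfied and ¬x3 drops from the rest; 4 of the 2^5 = 32 assignments to the other variables satisfy what remains.
With x3 = False, by the same count on the reduced clause set, 12 assignments work.
(One model: x1=F, x2=F, x3=F, x4=F, x5=T, x6=F.)
Total: 4 + 12 = 16.

16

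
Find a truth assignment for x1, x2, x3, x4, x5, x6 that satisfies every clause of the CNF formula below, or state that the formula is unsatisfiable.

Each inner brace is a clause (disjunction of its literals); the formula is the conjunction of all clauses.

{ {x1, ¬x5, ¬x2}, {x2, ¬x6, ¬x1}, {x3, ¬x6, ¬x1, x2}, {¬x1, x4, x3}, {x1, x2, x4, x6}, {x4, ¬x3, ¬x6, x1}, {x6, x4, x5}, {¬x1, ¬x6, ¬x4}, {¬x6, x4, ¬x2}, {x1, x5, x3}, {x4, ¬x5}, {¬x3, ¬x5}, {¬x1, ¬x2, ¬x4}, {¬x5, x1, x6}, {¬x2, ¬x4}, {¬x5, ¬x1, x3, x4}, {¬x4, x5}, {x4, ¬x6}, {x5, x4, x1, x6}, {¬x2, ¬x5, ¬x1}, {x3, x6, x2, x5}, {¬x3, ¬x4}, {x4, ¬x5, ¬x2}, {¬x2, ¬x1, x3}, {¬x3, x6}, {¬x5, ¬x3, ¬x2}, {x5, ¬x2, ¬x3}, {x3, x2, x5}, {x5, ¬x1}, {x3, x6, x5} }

x1: False; x2: False; x3: False; x4: True; x5: True; x6: True

Suppose x4 = True.
From the singleton clause (¬x2), x2 = False.
From the singleton clause (x5), x5 = True.
From the singleton clause (¬x3), x3 = False.
Suppose x6 = True.
From the singleton clause (¬x1), x1 = False.
Every clause now holds.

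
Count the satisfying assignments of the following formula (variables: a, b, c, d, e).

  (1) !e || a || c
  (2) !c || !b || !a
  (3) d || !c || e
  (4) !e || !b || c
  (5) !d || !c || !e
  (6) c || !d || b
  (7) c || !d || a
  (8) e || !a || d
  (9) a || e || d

There are 2^5 = 32 truth assignments over (a, b, c, d, e).
Split on a. With a = true, the clauses containing a are satisfied and !a drops from the rest; 4 of the 2^4 = 16 assignments to the other variables satisfy what remains.
With a = false, by the same count on the reduced clause set, 4 assignments work.
(One model: a=F, b=F, c=T, d=F, e=T.)
Total: 4 + 4 = 8.

8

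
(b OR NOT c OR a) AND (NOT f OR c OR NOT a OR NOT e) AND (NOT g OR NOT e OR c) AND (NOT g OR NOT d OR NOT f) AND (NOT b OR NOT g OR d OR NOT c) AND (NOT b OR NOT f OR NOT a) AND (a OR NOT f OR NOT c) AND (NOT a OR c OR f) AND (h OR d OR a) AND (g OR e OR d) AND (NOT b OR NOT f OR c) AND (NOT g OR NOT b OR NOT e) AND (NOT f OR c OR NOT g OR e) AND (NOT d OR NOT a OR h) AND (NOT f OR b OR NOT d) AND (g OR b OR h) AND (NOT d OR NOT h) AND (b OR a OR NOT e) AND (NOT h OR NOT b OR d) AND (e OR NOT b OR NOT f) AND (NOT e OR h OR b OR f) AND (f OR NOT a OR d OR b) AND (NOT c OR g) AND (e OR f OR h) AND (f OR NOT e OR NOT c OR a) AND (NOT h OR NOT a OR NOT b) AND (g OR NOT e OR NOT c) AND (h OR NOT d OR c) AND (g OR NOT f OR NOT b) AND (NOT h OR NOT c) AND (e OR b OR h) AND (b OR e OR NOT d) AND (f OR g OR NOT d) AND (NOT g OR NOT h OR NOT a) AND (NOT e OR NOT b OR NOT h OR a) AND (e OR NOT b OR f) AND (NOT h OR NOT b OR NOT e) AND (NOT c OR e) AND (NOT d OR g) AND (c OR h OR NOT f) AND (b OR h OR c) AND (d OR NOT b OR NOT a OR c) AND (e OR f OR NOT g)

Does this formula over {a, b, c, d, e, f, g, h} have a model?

Branch on d: set d = false.
Branch on h: set h = false.
Unit clause (a) forces a = true.
Branch on b: set b = false.
Unit clause (g) forces g = true.
Unit clause (f) forces f = true.
Unit clause (e) forces e = true.
Unit clause (c) forces c = true.
All clauses are satisfied.
A satisfying assignment: a=true,  b=false,  c=true,  d=false,  e=true,  f=true,  g=true,  h=false.

Yes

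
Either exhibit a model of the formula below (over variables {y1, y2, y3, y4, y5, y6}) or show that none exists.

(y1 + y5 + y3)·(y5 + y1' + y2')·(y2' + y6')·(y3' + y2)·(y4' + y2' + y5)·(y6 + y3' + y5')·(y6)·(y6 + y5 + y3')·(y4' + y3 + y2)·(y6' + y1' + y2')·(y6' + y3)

UNSATISFIABLE

The clause (y6) is unit, so y6 = 1.
The clause (y2') is unit, so y2 = 0.
The clause (y3') is unit, so y3 = 0.
But (y3) is also a unit clause — contradiction.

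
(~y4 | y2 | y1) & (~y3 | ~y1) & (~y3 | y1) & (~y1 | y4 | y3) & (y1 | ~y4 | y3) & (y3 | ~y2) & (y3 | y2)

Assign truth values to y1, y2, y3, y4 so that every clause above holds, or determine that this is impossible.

UNSATISFIABLE

Suppose y3 = 0.
From the singleton clause (~y2), y2 = 0.
Now (y2) is unsatisfied and unit — conflict.
That branch fails; take y3 = 1 instead.
From the singleton clause (~y1), y1 = 0.
Now (y1) is unsatisfied and unit — conflict.
Both values of y3 lead to a conflict.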